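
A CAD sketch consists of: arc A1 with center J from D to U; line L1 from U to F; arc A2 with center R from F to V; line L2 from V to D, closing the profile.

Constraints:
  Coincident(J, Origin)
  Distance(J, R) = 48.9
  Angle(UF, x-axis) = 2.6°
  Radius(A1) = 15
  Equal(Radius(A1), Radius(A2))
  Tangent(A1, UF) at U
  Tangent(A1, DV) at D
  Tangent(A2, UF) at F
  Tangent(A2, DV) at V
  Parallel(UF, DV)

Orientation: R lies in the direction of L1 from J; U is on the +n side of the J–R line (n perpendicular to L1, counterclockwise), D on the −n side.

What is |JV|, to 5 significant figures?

51.149

The slot axis is L1's direction at 2.6°, so u = (cos 2.6°, sin 2.6°) = (0.99897, 0.045363) and n = (−sin 2.6°, cos 2.6°) = (-0.045363, 0.99897). J is at the origin and R lies 48.9 along u from J, so R = 48.9·u = (48.850, 2.2183). Tangency of A1 to both parallel lines with radius 15.0 puts U and D at J ± 15.0·n: U = (-0.68044, 14.985), D = (0.68044, -14.985). Equal radii place F and V the same way about R: F = R + 15.0·n = (48.169, 17.203), V = R − 15.0·n = (49.530, -12.766). Then |JV| = |V − J| = 51.149.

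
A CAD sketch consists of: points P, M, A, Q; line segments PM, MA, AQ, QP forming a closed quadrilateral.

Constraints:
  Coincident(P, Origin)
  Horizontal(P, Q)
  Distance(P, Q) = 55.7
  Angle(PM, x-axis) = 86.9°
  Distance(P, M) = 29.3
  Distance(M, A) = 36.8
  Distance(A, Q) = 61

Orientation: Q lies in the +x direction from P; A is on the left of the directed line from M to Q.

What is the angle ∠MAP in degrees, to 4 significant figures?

19.18°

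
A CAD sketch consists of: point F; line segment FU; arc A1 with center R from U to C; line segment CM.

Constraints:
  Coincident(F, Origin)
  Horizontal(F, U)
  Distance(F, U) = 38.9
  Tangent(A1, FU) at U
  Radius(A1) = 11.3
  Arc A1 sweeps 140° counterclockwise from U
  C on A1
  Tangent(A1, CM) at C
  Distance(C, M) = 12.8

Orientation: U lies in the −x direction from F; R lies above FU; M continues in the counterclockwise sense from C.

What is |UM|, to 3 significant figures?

28.3

On A1, U sits at bearing -90° from R; a 140° counterclockwise sweep puts C at bearing 50°, so C = R + 11.3·(cos 50°, sin 50°) = (-31.6, 20.0). The tangent condition forces RC to be normal to CM, so CM runs along (−sin 50°, cos 50°); with |CM| = 12.8, M = (-41.4, 28.2). Then |UM| = |M − U| = 28.3.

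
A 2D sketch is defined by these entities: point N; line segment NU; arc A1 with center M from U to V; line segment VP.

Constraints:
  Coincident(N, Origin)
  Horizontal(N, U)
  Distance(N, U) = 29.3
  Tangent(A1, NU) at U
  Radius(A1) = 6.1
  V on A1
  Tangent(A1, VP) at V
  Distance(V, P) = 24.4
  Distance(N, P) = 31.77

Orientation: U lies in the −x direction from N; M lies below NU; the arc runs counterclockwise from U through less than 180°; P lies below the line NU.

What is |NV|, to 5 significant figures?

35.141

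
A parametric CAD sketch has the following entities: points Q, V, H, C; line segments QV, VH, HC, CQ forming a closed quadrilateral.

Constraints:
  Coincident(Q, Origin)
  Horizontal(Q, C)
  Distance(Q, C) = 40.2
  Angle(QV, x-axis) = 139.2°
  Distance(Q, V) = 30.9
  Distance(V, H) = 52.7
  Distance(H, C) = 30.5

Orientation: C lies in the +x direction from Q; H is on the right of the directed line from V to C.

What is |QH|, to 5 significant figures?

21.918

Checks: Q.y = 0.00, C.y = 0.00 ✓; |VH| = 52.70 ✓; |HC| = 30.50 ✓.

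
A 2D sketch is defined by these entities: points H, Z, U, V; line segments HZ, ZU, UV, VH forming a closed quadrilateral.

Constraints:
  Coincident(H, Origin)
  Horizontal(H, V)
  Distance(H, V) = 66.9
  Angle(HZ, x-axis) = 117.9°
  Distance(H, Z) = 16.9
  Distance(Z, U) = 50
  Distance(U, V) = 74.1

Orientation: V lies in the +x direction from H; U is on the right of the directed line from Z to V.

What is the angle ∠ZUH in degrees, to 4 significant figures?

8.498°

Checks: |ZU| = 50.00 ✓; |UV| = 74.10 ✓.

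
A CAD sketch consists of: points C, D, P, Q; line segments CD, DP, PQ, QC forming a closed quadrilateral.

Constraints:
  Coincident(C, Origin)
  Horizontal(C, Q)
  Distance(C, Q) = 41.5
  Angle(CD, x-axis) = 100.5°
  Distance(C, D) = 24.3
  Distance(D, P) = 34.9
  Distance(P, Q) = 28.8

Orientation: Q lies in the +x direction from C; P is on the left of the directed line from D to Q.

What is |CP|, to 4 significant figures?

40.35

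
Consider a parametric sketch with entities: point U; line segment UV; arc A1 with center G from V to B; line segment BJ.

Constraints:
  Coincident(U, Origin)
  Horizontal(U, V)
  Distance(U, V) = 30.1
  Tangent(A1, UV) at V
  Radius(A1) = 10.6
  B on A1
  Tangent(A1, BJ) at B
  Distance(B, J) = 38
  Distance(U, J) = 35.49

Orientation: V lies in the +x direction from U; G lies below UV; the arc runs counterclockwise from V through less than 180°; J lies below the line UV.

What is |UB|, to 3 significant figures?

21.9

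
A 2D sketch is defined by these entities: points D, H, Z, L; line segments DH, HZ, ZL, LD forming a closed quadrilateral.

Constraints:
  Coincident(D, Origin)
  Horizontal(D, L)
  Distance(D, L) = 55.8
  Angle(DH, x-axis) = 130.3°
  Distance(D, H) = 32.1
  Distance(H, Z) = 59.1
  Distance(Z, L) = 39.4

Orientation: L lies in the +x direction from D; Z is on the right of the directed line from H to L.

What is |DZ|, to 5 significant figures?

27.182

D is at the origin; D and L share the same y with |DL| = 55.8 and L in +x, so L = (55.8, 0). DH runs at 130.3° with |DH| = 32.1, so H = (-20.762, 24.482). Z is determined by |HZ| = 59.1 and |ZL| = 39.4 together: it lies at the intersection of circle(H, 59.1) and circle(L, 39.4). With |HL| = 80.381, the foot of the radical line on HL is 52.261 from H and the perpendicular offset is √(59.1² − 52.261²) = 27.597. Taking the right-of-HL solution: Z = (20.611, -17.722).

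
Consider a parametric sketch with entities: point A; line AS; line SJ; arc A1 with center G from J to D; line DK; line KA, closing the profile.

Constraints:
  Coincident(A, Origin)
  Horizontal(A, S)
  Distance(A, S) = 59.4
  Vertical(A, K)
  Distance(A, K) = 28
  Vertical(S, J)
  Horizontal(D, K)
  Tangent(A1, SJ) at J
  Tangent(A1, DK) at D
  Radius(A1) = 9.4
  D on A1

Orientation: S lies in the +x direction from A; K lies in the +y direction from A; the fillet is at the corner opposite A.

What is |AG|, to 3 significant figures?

53.3

A is at the origin; AS is horizontal with |AS| = 59.4 and S on the +x side, so S = (59.4, 0.00). A and K share the same x with |AK| = 28.0 and K on the +y side, so K = (0.00, 28.0). The virtual corner opposite A is at (59.4, 28.0). The tangent condition forces GJ to be normal to SJ and A1 meets DK tangentially, so GD is at right angles to DK, with radius 9.4, so the center G sits 9.4 in from both sides at G = (50.0, 18.6). Then |AG| = |G − A| = 53.3.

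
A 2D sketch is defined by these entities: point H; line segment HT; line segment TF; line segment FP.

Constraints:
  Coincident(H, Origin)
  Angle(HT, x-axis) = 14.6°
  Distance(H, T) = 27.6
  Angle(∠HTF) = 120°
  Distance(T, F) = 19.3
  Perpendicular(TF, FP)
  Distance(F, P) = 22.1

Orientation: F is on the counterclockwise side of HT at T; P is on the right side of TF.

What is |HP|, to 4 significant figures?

56.67

H is at the origin; HT runs at 14.6° with length 27.6, so T = 27.6·(cos 14.6°, sin 14.6°) = (26.71, 6.957). ∠HTF = 120.0°, so TF runs at 14.6° + (180° − 120.0°) = 74.60° from the x-axis; with |TF| = 19.3, F = T + 19.3·(cos 74.60°, sin 74.60°) = (31.83, 25.56). The perpendicularity gives FP at right angles to TF; with |FP| = 22.1 on the right of TF, P = F + 22.1·(0.9641, -0.2656) = (53.14, 19.70). Then |HP| = |P − H| = 56.67.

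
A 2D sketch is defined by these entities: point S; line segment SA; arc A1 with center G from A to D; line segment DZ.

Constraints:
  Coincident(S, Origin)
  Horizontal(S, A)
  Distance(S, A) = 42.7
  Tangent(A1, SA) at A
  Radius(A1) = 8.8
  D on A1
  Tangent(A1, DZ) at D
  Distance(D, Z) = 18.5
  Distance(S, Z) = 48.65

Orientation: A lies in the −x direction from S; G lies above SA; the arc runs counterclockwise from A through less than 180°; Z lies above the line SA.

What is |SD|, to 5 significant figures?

35.973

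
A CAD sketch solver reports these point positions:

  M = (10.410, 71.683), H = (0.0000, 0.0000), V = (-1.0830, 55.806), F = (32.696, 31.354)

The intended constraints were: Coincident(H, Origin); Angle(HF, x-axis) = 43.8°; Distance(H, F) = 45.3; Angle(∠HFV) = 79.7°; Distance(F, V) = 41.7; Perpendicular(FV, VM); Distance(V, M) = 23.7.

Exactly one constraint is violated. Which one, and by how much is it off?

Distance(V, M) = 23.7 — off by 4.10.

H = (0.00, 0.00) ✓; HF at 43.80° ✓; |HF| = 45.30 ✓; ∠HFV = 79.70° ✓; |FV| = 41.70 ✓; ∠(FV, VM) = 90.00° ✓; |VM| = 19.60 ✗.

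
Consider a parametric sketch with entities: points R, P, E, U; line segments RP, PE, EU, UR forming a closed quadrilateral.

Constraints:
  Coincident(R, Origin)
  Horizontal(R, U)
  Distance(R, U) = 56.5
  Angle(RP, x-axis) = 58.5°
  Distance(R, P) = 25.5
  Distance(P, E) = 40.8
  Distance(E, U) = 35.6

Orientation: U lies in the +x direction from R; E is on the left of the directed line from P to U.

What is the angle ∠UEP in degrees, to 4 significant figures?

78.18°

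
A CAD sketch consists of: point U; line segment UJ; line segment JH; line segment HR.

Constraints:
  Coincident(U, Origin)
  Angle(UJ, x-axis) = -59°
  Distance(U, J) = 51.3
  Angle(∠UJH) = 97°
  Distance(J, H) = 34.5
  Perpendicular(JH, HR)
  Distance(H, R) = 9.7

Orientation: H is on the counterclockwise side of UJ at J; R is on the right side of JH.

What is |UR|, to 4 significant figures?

73.04

∠UJH = 97.0°, so JH runs at -59.0° + (180° − 97.0°) = 24.00° from the x-axis; with |JH| = 34.5, H = J + 34.5·(cos 24.00°, sin 24.00°) = (57.94, -29.94). JH is perpendicular to HR; with |HR| = 9.7 on the right of JH, R = H + 9.7·(0.4067, -0.9135) = (61.88, -38.80). Then |UR| = |R − U| = 73.04.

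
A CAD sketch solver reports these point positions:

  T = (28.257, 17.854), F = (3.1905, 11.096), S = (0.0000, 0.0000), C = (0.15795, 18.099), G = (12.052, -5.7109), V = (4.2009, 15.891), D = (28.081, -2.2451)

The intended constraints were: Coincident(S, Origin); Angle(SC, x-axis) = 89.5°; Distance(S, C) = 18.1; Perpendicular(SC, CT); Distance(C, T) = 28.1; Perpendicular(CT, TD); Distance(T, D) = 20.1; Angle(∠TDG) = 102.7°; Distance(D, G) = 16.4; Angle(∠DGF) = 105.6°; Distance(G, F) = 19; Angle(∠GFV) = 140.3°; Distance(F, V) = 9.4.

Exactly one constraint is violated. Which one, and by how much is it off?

Distance(F, V) = 9.4 — off by 4.50.

S = (0.00, 0.00) ✓; SC at 89.50° ✓; |SC| = 18.10 ✓; ∠(SC, CT) = 90.00° ✓; |CT| = 28.10 ✓; ∠(CT, TD) = 90.00° ✓; |TD| = 20.10 ✓; ∠TDG = 102.7° ✓; |DG| = 16.40 ✓; ∠DGF = 105.6° ✓; |GF| = 19.00 ✓; ∠GFV = 140.3° ✓; |FV| = 4.900 ✗.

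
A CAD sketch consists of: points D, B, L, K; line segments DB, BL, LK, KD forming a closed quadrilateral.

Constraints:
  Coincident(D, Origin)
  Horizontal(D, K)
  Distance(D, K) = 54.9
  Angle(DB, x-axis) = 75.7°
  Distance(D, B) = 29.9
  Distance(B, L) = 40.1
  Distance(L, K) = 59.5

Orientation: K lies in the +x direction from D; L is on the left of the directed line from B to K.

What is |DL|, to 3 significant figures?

67.3

Checks: |BL| = 40.10 ✓; |LK| = 59.50 ✓.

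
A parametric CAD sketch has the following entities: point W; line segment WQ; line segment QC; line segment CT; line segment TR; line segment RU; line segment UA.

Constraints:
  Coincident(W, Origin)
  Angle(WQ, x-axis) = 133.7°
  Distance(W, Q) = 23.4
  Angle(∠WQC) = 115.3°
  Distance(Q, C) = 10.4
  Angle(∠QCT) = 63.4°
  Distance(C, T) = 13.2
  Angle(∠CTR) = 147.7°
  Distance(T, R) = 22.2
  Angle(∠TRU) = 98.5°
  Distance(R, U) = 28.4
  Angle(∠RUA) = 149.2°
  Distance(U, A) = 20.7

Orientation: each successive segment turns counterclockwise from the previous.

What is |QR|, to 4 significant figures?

27.43

W is at the origin; WQ runs at 133.7° with length 23.4, so Q = (-16.17, 16.92). ∠WQC = 115.3° gives QC at -161.6° from the x-axis; with |QC| = 10.4, C = (-26.03, 13.63). ∠QCT = 63.4° gives CT at -45.00° from the x-axis; with |CT| = 13.2, T = (-16.70, 4.301). ∠CTR = 147.7° gives TR at -12.70° from the x-axis; with |TR| = 22.2, R = (4.956, -0.5797). Then |QR| = |R − Q| = 27.43.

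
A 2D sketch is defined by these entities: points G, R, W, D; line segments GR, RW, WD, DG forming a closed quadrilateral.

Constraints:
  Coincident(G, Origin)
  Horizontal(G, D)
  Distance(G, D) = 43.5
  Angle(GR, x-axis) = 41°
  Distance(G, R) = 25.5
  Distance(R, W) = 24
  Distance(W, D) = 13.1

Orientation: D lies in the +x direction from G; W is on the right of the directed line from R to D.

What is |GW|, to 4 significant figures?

31.35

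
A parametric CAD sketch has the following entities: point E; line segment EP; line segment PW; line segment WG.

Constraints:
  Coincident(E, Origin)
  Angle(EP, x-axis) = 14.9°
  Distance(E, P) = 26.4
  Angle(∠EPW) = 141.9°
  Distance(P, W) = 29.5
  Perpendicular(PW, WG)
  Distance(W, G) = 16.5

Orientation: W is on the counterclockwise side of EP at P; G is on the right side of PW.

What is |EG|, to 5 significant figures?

60.023

E is at the origin; EP runs at 14.9° with length 26.4, so P = 26.4·(cos 14.9°, sin 14.9°) = (25.512, 6.7883). ∠EPW = 141.9°, so PW runs at 14.9° + (180° − 141.9°) = 53.000° from the x-axis; with |PW| = 29.5, W = P + 29.5·(cos 53.000°, sin 53.000°) = (43.266, 30.348). The perpendicularity gives WG at right angles to PW; with |WG| = 16.5 on the right of PW, G = W + 16.5·(0.79864, -0.60182) = (56.443, 20.418). Then |EG| = |G − E| = 60.023.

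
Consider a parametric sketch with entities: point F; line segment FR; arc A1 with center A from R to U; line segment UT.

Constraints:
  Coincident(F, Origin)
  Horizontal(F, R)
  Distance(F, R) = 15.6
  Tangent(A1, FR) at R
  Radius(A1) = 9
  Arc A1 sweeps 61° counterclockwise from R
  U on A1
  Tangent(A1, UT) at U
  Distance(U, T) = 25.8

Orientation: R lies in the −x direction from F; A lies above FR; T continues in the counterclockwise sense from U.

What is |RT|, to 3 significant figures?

34.0

On A1, R sits at bearing -90° from A; a 61° counterclockwise sweep puts U at bearing -29°, so U = A + 9.0·(cos -29°, sin -29°) = (-7.73, 4.64). A1 meets UT tangentially, so AU is at right angles to UT, so UT runs along (−sin -29°, cos -29°); with |UT| = 25.8, T = (4.78, 27.2). Then |RT| = |T − R| = 34.0.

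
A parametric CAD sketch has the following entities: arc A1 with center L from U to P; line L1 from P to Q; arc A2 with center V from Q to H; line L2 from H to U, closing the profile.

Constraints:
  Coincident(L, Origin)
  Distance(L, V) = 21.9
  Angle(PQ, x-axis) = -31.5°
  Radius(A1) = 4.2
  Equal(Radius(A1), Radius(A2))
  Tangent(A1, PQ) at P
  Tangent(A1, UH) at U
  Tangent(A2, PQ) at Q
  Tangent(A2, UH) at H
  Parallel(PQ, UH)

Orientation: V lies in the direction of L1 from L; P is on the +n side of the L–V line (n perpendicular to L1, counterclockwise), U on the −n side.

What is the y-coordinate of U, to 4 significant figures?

-3.581

The slot axis is L1's direction at -31.5°, so u = (cos -31.5°, sin -31.5°) = (0.8526, -0.5225) and n = (−sin -31.5°, cos -31.5°) = (0.5225, 0.8526). L is at the origin and V lies 21.9 along u from L, so V = 21.9·u = (18.67, -11.44). Tangency of A1 to both parallel lines with radius 4.2 puts P and U at L ± 4.2·n: P = (2.194, 3.581), U = (-2.194, -3.581). So U.y = -3.581.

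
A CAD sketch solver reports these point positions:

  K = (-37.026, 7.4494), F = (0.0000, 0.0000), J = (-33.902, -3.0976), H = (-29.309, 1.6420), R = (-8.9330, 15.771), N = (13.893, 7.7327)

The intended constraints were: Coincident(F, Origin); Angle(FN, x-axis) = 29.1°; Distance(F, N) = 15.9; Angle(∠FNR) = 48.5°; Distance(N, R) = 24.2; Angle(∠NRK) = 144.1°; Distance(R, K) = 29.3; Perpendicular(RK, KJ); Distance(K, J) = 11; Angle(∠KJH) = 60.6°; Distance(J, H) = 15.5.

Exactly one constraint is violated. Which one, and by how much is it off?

Distance(J, H) = 15.5 — off by 8.90.

F = (0.00, 0.00) ✓; FN at 29.10° ✓; |FN| = 15.90 ✓; ∠FNR = 48.50° ✓; |NR| = 24.20 ✓; ∠NRK = 144.1° ✓; |RK| = 29.30 ✓; ∠(RK, KJ) = 90.00° ✓; |KJ| = 11.00 ✓; ∠KJH = 60.60° ✓; |JH| = 6.600 ✗.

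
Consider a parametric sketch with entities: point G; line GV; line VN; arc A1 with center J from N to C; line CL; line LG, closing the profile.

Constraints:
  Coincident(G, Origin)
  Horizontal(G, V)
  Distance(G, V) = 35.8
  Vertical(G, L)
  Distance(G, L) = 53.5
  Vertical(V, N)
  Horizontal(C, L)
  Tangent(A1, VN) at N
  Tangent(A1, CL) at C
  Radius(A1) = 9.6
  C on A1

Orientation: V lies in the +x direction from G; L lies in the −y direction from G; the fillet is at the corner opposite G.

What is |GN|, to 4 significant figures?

56.65

G is at the origin; GV is horizontal with |GV| = 35.8 and V on the +x side, so V = (35.80, 0.000). GL is vertical with |GL| = 53.5 and L on the −y side, so L = (0.000, -53.50). The virtual corner opposite G is at (35.80, -53.50). A1 meets VN tangentially, so JN is at right angles to VN and A1 meets CL tangentially, so JC is at right angles to CL, with radius 9.6, so the center J sits 9.6 in from both sides at J = (26.20, -43.90). That places the tangent points at N = (35.80, -43.90) on VN and C = (26.20, -53.50) on CL. Then |GN| = |N − G| = 56.65.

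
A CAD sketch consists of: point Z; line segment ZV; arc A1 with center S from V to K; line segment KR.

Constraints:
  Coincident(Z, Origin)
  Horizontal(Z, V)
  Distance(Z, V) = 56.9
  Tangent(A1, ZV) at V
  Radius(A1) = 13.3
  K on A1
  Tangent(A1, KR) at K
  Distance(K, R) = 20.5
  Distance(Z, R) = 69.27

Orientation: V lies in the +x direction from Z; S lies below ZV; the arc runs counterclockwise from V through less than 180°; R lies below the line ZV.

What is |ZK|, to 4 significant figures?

50.70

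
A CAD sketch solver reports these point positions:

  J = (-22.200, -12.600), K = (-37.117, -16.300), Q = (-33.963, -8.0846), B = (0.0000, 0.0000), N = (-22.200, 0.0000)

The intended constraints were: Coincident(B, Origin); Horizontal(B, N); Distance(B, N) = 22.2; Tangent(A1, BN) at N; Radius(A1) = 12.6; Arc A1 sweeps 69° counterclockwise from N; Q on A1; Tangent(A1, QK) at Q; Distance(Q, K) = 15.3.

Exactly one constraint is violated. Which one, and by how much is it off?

Distance(Q, K) = 15.3 — off by 6.50.

B = (0.00, 0.00) ✓; B.y = 0.00, N.y = 0.00 ✓; |BN| = 22.20 ✓; ∠(JN, NB) = 90.00° ✓; |JN| = 12.60 ✓; bearing(J→Q) − bearing(J→N) = 69.00° ✓; |JQ| = 12.60 ✓; ∠(JQ, QK) = 90.00° ✓; |QK| = 8.800 ✗.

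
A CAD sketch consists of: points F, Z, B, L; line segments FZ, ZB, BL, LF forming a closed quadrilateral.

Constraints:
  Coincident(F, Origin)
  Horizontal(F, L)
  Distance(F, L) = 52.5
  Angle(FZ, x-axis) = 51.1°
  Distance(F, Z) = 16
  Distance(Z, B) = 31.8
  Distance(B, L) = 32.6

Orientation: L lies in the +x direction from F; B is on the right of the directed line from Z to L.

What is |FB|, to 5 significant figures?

28.986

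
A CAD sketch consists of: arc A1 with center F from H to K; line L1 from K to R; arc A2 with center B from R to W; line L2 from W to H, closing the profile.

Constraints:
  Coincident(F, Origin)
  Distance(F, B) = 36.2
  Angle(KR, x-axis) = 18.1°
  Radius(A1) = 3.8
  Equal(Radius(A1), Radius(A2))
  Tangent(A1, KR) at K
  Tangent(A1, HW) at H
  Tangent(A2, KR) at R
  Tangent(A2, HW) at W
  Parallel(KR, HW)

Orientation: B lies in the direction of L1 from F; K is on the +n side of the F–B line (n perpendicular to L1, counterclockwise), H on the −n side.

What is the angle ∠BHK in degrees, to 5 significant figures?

84.007°

F is at the origin and B lies 36.2 along u from F, so B = 36.2·u = (34.409, 11.246). Tangency of A1 to both parallel lines with radius 3.8 puts K and H at F ± 3.8·n: K = (-1.1806, 3.6120), H = (1.1806, -3.6120). Then cos ∠BHK = HB·HK / (|HB||HK|), giving 84.007°.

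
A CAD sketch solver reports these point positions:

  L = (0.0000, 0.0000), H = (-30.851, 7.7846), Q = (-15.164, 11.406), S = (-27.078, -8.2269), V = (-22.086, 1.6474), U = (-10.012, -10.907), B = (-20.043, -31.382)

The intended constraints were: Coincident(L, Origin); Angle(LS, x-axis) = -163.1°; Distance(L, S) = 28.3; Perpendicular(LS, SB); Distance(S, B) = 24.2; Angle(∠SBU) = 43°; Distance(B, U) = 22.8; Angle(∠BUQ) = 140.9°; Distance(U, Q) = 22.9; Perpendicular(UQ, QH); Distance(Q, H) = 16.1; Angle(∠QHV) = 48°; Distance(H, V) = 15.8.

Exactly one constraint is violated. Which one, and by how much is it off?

Distance(H, V) = 15.8 — off by 5.10.

L = (0.00, 0.00) ✓; LS at -163.1° ✓; |LS| = 28.30 ✓; ∠(LS, SB) = 90.00° ✓; |SB| = 24.20 ✓; ∠SBU = 43.00° ✓; |BU| = 22.80 ✓; ∠BUQ = 140.9° ✓; |UQ| = 22.90 ✓; ∠(UQ, QH) = 90.00° ✓; |QH| = 16.10 ✓; ∠QHV = 48.00° ✓; |HV| = 10.70 ✗.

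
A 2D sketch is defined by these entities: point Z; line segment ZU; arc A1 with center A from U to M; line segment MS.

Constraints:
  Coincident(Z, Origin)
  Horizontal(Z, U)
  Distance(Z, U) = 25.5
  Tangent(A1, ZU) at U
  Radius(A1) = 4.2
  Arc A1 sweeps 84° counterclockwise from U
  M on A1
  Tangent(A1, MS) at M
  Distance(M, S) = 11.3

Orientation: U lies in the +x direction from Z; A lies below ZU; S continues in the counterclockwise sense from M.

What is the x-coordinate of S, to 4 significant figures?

20.14

Z is at the origin; ZU is horizontal with |ZU| = 25.5 and U on the +x side, so U = (25.50, 0.000). A1 meets ZU tangentially, so AU is at right angles to ZU, so A = U + (0, -4.2) = (25.50, -4.200). On A1, U sits at bearing 90° from A; an 84° counterclockwise sweep puts M at bearing 174°, so M = A + 4.2·(cos 174°, sin 174°) = (21.32, -3.761). Since A1 is tangent to MS there, AM ⟂ MS, so MS runs along (−sin 174°, cos 174°); with |MS| = 11.3, S = (20.14, -15.00). So S.x = 20.14.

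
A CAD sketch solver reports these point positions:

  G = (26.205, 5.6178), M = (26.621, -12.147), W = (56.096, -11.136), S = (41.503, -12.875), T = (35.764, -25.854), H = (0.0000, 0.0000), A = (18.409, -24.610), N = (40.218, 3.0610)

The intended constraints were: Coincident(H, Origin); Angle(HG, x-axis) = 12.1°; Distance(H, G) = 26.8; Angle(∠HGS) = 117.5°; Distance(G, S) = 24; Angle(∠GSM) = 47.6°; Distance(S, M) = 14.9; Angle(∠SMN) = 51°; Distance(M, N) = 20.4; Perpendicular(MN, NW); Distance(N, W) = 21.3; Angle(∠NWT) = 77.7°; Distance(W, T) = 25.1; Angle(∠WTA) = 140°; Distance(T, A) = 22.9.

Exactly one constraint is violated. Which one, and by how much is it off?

Distance(T, A) = 22.9 — off by 5.50.

H = (0.00, 0.00) ✓; HG at 12.10° ✓; |HG| = 26.80 ✓; ∠HGS = 117.5° ✓; |GS| = 24.00 ✓; ∠GSM = 47.60° ✓; |SM| = 14.90 ✓; ∠SMN = 51.00° ✓; |MN| = 20.40 ✓; ∠(MN, NW) = 90.00° ✓; |NW| = 21.30 ✓; ∠NWT = 77.70° ✓; |WT| = 25.10 ✓; ∠WTA = 140.0° ✓; |TA| = 17.40 ✗.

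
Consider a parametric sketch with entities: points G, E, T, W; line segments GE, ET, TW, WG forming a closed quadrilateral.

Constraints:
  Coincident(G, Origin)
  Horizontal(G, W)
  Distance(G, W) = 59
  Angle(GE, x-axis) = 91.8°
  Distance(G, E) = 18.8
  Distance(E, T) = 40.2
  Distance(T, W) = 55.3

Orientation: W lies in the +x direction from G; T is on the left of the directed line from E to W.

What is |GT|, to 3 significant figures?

54.5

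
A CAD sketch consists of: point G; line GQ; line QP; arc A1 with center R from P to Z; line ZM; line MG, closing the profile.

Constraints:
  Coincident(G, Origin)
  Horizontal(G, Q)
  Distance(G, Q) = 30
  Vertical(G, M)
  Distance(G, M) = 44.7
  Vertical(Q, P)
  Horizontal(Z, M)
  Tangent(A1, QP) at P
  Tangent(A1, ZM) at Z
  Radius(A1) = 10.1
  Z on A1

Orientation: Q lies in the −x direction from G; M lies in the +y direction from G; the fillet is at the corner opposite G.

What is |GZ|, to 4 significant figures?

48.93

G is at the origin; G and Q share the same y with |GQ| = 30.0 and Q on the −x side, so Q = (-30.00, 0.000). GM is vertical with |GM| = 44.7 and M on the +y side, so M = (0.000, 44.70). The virtual corner opposite G is at (-30.00, 44.70). A1 meets QP tangentially, so RP is at right angles to QP and A1 meets ZM tangentially, so RZ is at right angles to ZM, with radius 10.1, so the center R sits 10.1 in from both sides at R = (-19.90, 34.60). That places the tangent points at P = (-30.00, 34.60) on QP and Z = (-19.90, 44.70) on ZM. Then |GZ| = |Z − G| = 48.93.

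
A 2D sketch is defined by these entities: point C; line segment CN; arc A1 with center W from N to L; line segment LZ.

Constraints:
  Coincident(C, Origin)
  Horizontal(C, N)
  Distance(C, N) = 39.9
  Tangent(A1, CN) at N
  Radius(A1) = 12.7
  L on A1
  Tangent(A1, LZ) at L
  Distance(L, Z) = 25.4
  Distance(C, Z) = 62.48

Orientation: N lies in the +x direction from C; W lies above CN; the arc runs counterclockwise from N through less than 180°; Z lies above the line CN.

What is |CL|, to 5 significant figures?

54.481

Checks: |WL| = 12.70 ✓; ∠(WL, LZ) = 90.00° ✓; |LZ| = 25.40 ✓; |CZ| = 62.48 ✓.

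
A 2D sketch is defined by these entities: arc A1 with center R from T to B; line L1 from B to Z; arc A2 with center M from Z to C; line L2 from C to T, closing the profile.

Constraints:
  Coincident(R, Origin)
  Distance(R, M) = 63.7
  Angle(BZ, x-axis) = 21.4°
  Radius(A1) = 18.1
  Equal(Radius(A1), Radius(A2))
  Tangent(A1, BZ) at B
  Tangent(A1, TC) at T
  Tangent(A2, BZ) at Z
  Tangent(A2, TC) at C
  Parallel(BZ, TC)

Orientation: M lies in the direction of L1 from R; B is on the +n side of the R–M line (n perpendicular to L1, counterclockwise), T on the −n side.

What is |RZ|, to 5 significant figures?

66.222

The slot axis is L1's direction at 21.4°, so u = (cos 21.4°, sin 21.4°) = (0.93106, 0.36488) and n = (−sin 21.4°, cos 21.4°) = (-0.36488, 0.93106). R is at the origin and M lies 63.7 along u from R, so M = 63.7·u = (59.308, 23.243). Tangency of A1 to both parallel lines with radius 18.1 puts B and T at R ± 18.1·n: B = (-6.6043, 16.852), T = (6.6043, -16.852). Equal radii place Z and C the same way about M: Z = M + 18.1·n = (52.704, 40.095), C = M − 18.1·n = (65.913, 6.3905). Then |RZ| = |Z − R| = 66.222.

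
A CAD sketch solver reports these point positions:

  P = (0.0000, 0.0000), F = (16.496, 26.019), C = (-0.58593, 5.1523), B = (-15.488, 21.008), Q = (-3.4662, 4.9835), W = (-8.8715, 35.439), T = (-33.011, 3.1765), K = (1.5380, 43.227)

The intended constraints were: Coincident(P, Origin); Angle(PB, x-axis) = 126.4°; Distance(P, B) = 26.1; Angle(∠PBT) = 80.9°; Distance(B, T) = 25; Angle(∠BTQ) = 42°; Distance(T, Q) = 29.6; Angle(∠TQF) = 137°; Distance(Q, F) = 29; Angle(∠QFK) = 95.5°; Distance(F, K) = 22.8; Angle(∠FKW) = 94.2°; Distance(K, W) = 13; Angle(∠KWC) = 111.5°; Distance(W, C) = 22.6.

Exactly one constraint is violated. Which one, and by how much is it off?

Distance(W, C) = 22.6 — off by 8.80.

P = (0.00, 0.00) ✓; PB at 126.4° ✓; |PB| = 26.10 ✓; ∠PBT = 80.90° ✓; |BT| = 25.00 ✓; ∠BTQ = 42.00° ✓; |TQ| = 29.60 ✓; ∠TQF = 137.0° ✓; |QF| = 29.00 ✓; ∠QFK = 95.50° ✓; |FK| = 22.80 ✓; ∠FKW = 94.20° ✓; |KW| = 13.00 ✓; ∠KWC = 111.5° ✓; |WC| = 31.40 ✗.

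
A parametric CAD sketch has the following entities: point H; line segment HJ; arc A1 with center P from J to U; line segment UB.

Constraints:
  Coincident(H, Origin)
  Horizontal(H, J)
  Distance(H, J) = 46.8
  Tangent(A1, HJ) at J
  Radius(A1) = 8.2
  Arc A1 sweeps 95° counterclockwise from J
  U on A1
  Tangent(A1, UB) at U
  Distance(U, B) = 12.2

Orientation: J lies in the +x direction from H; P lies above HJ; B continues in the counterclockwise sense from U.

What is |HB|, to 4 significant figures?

57.88

On A1, J sits at bearing -90° from P; a 95° counterclockwise sweep puts U at bearing 5°, so U = P + 8.2·(cos 5°, sin 5°) = (54.97, 8.915). Since A1 is tangent to UB there, PU ⟂ UB, so UB runs along (−sin 5°, cos 5°); with |UB| = 12.2, B = (53.91, 21.07). Then |HB| = |B − H| = 57.88.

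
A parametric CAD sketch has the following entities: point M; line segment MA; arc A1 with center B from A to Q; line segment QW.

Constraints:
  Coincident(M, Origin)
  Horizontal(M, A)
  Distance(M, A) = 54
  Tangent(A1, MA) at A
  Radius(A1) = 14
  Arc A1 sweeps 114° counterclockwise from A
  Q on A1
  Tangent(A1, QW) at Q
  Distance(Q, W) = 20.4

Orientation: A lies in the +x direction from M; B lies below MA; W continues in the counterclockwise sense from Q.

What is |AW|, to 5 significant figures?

38.593

M is at the origin; MA is horizontal with |MA| = 54.0 and A on the +x side, so A = (54.000, 0.0000). Since A1 is tangent to MA there, BA ⟂ MA, so B = A + (0, -14) = (54.000, -14.000). On A1, A sits at bearing 90° from B; a 114° counterclockwise sweep puts Q at bearing 204°, so Q = B + 14.0·(cos 204°, sin 204°) = (41.210, -19.694). Tangency of A1 to QW means the radius BQ is perpendicular to QW, so QW runs along (−sin 204°, cos 204°); with |QW| = 20.4, W = (49.508, -38.331). Then |AW| = |W − A| = 38.593.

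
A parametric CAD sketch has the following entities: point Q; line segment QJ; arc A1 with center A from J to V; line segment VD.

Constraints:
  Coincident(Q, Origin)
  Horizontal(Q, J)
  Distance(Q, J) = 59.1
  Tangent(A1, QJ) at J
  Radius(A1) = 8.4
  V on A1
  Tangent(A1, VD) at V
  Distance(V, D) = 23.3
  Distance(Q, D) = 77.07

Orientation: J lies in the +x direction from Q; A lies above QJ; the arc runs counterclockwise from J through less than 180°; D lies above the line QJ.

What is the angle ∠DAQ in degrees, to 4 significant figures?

126.6°

Checks: |QJ| = 59.10 ✓; |AV| = 8.400 ✓; ∠(AV, VD) = 90.00° ✓; |VD| = 23.30 ✓; |QD| = 77.07 ✓.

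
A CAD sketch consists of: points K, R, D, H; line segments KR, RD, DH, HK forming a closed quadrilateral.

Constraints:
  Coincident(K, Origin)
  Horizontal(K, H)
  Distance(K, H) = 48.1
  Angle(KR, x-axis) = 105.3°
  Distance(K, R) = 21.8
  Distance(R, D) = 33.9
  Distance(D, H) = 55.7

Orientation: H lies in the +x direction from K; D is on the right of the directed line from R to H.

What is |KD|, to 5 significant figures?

14.240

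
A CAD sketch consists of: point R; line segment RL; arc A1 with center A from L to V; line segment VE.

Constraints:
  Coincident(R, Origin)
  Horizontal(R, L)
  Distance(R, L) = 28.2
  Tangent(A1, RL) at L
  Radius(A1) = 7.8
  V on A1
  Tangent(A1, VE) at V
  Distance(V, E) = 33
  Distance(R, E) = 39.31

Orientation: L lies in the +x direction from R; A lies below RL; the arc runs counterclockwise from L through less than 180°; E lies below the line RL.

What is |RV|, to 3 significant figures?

21.5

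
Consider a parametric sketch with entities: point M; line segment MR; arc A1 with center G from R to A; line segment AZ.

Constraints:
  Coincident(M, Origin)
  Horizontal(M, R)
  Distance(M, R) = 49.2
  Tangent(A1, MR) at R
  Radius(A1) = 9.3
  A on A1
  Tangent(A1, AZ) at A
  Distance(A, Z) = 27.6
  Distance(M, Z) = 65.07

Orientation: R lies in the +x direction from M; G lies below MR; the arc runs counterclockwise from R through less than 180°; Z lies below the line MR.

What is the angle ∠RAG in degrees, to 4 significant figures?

32.27°

Checks: ∠(GR, RM) = 90.00° ✓; |GR| = 9.300 ✓; |GA| = 9.300 ✓; ∠(GA, AZ) = 90.00° ✓; |AZ| = 27.60 ✓; |MZ| = 65.07 ✓.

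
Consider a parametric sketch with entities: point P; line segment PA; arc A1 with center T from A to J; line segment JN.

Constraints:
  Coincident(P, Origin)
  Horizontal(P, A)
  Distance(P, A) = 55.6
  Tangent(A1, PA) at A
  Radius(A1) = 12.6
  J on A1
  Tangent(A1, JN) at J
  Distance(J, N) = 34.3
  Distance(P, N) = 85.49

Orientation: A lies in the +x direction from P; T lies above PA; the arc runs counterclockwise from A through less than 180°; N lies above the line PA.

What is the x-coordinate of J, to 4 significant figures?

68.08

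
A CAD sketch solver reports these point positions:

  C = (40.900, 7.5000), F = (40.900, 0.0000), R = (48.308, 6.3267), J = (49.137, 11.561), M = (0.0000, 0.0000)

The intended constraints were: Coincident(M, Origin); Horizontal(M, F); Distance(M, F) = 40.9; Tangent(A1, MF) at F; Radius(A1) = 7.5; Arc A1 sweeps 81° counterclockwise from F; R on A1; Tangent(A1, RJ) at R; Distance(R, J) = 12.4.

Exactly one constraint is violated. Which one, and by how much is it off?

Distance(R, J) = 12.4 — off by 7.10.

M = (0.00, 0.00) ✓; M.y = 0.00, F.y = 0.00 ✓; |MF| = 40.90 ✓; ∠(CF, FM) = 90.00° ✓; |CF| = 7.500 ✓; bearing(C→R) − bearing(C→F) = 81.00° ✓; |CR| = 7.500 ✓; ∠(CR, RJ) = 90.00° ✓; |RJ| = 5.300 ✗.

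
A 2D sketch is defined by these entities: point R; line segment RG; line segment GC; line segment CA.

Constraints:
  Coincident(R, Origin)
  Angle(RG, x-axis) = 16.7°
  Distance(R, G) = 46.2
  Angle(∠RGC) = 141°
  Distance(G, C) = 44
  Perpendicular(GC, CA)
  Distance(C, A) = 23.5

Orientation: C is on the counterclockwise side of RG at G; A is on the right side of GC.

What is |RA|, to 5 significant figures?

95.649

R is at the origin; RG runs at 16.7° with length 46.2, so G = 46.2·(cos 16.7°, sin 16.7°) = (44.251, 13.276). ∠RGC = 141.0°, so GC runs at 16.7° + (180° − 141.0°) = 55.700° from the x-axis; with |GC| = 44.0, C = G + 44.0·(cos 55.700°, sin 55.700°) = (69.047, 49.624). GC ⟂ CA; with |CA| = 23.5 on the right of GC, A = C + 23.5·(0.82610, -0.56353) = (88.460, 36.382). Then |RA| = |A − R| = 95.649.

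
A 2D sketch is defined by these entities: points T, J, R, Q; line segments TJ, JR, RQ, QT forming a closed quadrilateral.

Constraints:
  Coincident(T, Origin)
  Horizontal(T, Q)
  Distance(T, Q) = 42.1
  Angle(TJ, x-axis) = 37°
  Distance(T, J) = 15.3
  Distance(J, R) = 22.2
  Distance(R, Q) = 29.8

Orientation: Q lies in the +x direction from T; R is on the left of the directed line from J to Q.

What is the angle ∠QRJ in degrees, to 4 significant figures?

72.26°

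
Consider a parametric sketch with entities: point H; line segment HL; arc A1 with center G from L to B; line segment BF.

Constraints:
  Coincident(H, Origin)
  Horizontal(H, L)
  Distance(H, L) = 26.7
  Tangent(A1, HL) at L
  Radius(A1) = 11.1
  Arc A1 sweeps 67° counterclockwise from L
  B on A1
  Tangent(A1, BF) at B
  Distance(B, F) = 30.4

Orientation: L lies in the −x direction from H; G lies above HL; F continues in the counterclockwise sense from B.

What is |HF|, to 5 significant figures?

35.050

H is at the origin; H and L share the same y with |HL| = 26.7 and L on the −x side, so L = (-26.700, 0.0000). Tangency of A1 to HL means the radius GL is perpendicular to HL, so G = L + (0, 11.1) = (-26.700, 11.100). On A1, L sits at bearing -90° from G; a 67° counterclockwise sweep puts B at bearing -23°, so B = G + 11.1·(cos -23°, sin -23°) = (-16.482, 6.7629). A1 meets BF tangentially, so GB is at right angles to BF, so BF runs along (−sin -23°, cos -23°); with |BF| = 30.4, F = (-4.6042, 34.746). Then |HF| = |F − H| = 35.050.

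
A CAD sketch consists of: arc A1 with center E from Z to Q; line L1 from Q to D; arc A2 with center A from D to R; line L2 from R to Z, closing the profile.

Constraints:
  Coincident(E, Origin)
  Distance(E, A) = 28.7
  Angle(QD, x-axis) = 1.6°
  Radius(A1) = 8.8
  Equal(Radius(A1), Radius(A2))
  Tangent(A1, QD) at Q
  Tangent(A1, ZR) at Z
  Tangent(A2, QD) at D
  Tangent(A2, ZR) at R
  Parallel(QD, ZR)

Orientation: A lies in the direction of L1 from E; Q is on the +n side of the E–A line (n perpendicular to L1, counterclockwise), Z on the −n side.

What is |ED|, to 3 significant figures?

30.0

Tangency of A1 to both parallel lines with radius 8.8 puts Q and Z at E ± 8.8·n: Q = (-0.246, 8.80), Z = (0.246, -8.80). Equal radii place D and R the same way about A: D = A + 8.8·n = (28.4, 9.60), R = A − 8.8·n = (28.9, -8.00). Then |ED| = |D − E| = 30.0.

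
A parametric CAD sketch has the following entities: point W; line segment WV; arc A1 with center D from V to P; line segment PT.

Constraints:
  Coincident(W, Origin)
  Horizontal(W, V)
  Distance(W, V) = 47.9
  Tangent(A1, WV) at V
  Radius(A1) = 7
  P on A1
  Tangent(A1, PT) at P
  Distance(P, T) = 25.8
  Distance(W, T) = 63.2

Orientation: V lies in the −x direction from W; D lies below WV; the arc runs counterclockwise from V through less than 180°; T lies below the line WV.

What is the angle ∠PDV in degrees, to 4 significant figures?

92.29°

W is at the origin; W and V share the same y with |WV| = 47.9 and V on the −x side, so V = (-47.90, 0.000). The tangent condition forces DV to be normal to WV, so D = V + (0, -7) = (-47.90, -7.000). Since DP ⟂ PT (tangency), |DT| = √(7.0² + 25.8²) = 26.73 regardless of where P sits on A1. So T lies on both circle(W, 63.2) and circle(D, 26.73); the below-WV intersection is T = (-53.86, -33.06). P is the foot of the tangent from T: P = (-54.89, -7.280).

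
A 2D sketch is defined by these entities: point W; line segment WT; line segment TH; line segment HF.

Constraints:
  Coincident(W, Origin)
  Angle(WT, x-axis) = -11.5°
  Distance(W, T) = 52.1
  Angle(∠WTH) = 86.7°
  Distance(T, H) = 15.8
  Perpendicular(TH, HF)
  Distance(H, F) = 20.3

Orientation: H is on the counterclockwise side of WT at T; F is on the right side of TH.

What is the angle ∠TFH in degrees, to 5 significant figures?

37.895°

W is at the origin; WT runs at -11.5° with length 52.1, so T = 52.1·(cos -11.5°, sin -11.5°) = (51.054, -10.387). ∠WTH = 86.7°, so TH runs at -11.5° + (180° − 86.7°) = 81.800° from the x-axis; with |TH| = 15.8, H = T + 15.8·(cos 81.800°, sin 81.800°) = (53.308, 5.2514). TH is perpendicular to HF; with |HF| = 20.3 on the right of TH, F = H + 20.3·(0.98978, -0.14263) = (73.400, 2.3560). Then cos ∠TFH = FT·FH / (|FT||FH|), giving 37.895°.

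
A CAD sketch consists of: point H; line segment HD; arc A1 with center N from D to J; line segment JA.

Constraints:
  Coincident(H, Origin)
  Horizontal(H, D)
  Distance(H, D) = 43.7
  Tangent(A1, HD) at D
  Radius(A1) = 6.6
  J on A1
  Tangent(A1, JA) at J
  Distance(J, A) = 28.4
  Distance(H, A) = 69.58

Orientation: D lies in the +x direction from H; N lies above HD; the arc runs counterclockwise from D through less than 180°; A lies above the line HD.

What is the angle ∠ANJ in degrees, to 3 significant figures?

76.9°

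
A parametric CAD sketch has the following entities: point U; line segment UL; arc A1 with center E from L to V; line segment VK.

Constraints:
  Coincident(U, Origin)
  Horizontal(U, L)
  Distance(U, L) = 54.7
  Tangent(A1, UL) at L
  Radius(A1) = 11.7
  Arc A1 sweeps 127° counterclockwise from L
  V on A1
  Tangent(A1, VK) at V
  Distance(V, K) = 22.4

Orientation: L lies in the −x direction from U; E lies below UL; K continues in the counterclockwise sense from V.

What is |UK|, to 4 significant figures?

62.44

On A1, L sits at bearing 90° from E; a 127° counterclockwise sweep puts V at bearing 217°, so V = E + 11.7·(cos 217°, sin 217°) = (-64.04, -18.74). The tangent condition forces EV to be normal to VK, so VK runs along (−sin 217°, cos 217°); with |VK| = 22.4, K = (-50.56, -36.63). Then |UK| = |K − U| = 62.44.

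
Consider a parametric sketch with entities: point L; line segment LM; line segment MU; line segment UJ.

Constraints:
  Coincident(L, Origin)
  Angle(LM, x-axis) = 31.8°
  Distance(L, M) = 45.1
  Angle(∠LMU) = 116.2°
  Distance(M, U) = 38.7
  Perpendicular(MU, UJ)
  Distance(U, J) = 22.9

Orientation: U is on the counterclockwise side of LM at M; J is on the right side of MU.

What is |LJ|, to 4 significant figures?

86.32

L is at the origin; LM runs at 31.8° with length 45.1, so M = 45.1·(cos 31.8°, sin 31.8°) = (38.33, 23.77). ∠LMU = 116.2°, so MU runs at 31.8° + (180° − 116.2°) = 95.60° from the x-axis; with |MU| = 38.7, U = M + 38.7·(cos 95.60°, sin 95.60°) = (34.55, 62.28). MU ⟂ UJ; with |UJ| = 22.9 on the right of MU, J = U + 22.9·(0.9952, 0.09758) = (57.34, 64.52). Then |LJ| = |J − L| = 86.32.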